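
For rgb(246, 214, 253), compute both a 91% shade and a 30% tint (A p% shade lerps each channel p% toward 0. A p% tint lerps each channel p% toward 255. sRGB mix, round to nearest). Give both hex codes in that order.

#161317, #F9E2FE

91% shade:
  R: 246 + 0.91×(0−246) = 246 − 223.86 = 22.14 → 22
  G: 214 + 0.91×(0−214) = 214 − 194.74 = 19.26 → 19
  B: 253 − 230.23 = 22.77 → 23
  → #161317
30% tint:
  R: 246 + 2.7 = 248.7 → 249
  G: 214 + 0.3×(255−214) = 214 + 12.3 = 226.3 → 226
  B: 253 + 0.3×(255−253) = 253 + 0.6 = 253.6 → 254
  → #F9E2FE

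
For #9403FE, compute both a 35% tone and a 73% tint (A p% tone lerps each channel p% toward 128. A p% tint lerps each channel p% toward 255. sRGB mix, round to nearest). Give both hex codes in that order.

#9403FE is rgb(148, 3, 254).
35% tone:
  R: 148 + 0.35×(128−148) = 148 − 7 = 141 → 141
  G: 3 + 43.75 = 46.75 → 47
  B: 254 + 0.35×(128−254) = 254 − 44.1 = 209.9 → 210
  → #8D2FD2
73% tint:
  R: 148 + 78.11 = 226.11 → 226
  G: 3 + 0.73×(255−3) = 3 + 183.96 = 186.96 → 187
  B: 254 + 0.73 = 254.73 → 255
  → #E2BBFF

#8D2FD2, #E2BBFF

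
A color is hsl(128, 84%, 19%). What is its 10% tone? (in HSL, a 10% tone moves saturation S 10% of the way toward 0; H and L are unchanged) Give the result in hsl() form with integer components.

S moves 10% from 84 toward 0: 84 − 8.4 = 75.6 → 76.
H and L are unchanged.

hsl(128, 76%, 19%)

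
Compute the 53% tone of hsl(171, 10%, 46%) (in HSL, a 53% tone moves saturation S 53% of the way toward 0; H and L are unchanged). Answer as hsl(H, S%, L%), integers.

hsl(171, 5%, 46%)

S moves 53% from 10 toward 0: 10 − 5.3 = 4.7 → 5.
H and L are unchanged.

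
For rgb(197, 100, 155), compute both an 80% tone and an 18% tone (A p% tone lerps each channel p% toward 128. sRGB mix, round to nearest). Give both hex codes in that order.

80% tone:
  R: 197 − 55.2 = 141.8 → 142
  G: 100 + 0.8×(128−100) = 100 + 22.4 = 122.4 → 122
  B: 155 + 0.8×(128−155) = 155 − 21.6 = 133.4 → 133
  → #8e7a85
18% tone:
  R: 197 + 0.18×(128−197) = 197 − 12.42 = 184.58 → 185
  G: 100 + 0.18×(128−100) = 100 + 5.04 = 105.04 → 105
  B: 155 + 0.18×(128−155) = 155 − 4.86 = 150.14 → 150
  → #b96996

#8e7a85, #b96996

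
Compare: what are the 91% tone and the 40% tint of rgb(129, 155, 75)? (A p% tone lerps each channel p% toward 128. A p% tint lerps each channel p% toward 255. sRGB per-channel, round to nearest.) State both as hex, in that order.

#80827b, #b3c393

91% tone:
  R: 129 − 0.91 = 128.09 → 128
  G: 155 − 24.57 = 130.43 → 130
  B: 75 + 48.23 = 123.23 → 123
  → #80827b
40% tint:
  R: 129 + 0.4×(255−129) = 129 + 50.4 = 179.4 → 179
  G: 155 + 0.4×(255−155) = 155 + 40 = 195 → 195
  B: 75 + 72 = 147 → 147
  → #b3c393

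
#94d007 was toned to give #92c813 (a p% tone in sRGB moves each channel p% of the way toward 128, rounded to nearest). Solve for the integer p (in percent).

#94d007 is rgb(148, 208, 7); #92c813 is rgb(146, 200, 19).
On the B channel (widest range): 19 ≈ 7 + (p/100)(128 − 7), so p ≈ 100×(19 − 7)/(128 − 7) = 1200/121 = 9.92.
p = 10 reproduces all three channels after rounding.

10%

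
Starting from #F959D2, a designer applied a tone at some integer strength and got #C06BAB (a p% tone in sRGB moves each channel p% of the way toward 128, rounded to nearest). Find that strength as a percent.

47%

#F959D2 is rgb(249, 89, 210); #C06BAB is rgb(192, 107, 171).
On the R channel (widest range): 192 ≈ 249 + (p/100)(128 − 249), so p ≈ 100×(192 − 249)/(128 − 249) = -5700/-121 = 47.11.
p = 47 reproduces all three channels after rounding.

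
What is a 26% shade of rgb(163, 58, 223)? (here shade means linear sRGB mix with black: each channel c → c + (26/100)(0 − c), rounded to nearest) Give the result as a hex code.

Lerp each channel 26% toward 0:
  R: 163 − 42.38 = 120.62 → 121
  G: 58 + 0.26×(0−58) = 58 − 15.08 = 42.92 → 43
  B: 223 − 57.98 = 165.02 → 165
rgb(121, 43, 165) = #792ba5.

#792ba5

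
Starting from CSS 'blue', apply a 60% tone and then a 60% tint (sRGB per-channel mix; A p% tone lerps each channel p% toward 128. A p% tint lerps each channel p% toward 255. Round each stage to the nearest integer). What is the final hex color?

#B8B8E1

CSS blue is rgb(0, 0, 255).
Per channel, c → c + 0.6(128 − c):
  R: 0 + 0.6×(128−0) = 0 + 76.8 = 76.8 → 77
  G: 0 + 0.6×(128−0) = 0 + 76.8 = 76.8 → 77
  B: 255 + 0.6×(128−255) = 255 − 76.2 = 178.8 → 179
After the tone: rgb(77, 77, 179) = #4D4DB3.
Lerp each channel 60% toward 255:
  R: 77 + 0.6×(255−77) = 77 + 106.8 = 183.8 → 184
  G: 77 + 106.8 = 183.8 → 184
  B: 179 + 0.6×(255−179) = 179 + 45.6 = 224.6 → 225
rgb(184, 184, 225) = #B8B8E1.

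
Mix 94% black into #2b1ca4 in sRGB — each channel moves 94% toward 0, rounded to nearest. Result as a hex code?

#03020a

#2b1ca4 is rgb(43, 28, 164).
Per channel, c → c + 0.94(0 − c):
  R: 43 + 0.94×(0−43) = 43 − 40.42 = 2.58 → 3
  G: 28 + 0.94×(0−28) = 28 − 26.32 = 1.68 → 2
  B: 164 − 154.16 = 9.84 → 10
rgb(3, 2, 10) = #03020a.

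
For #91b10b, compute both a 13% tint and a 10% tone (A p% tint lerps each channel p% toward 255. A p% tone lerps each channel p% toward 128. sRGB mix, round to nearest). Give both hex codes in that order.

#91b10b is rgb(145, 177, 11).
13% tint:
  R: 145 + 14.3 = 159.3 → 159
  G: 177 + 10.14 = 187.14 → 187
  B: 11 + 0.13×(255−11) = 11 + 31.72 = 42.72 → 43
  → #9fbb2b
10% tone:
  R: 145 − 1.7 = 143.3 → 143
  G: 177 − 4.9 = 172.1 → 172
  B: 11 + 0.1×(128−11) = 11 + 11.7 = 22.7 → 23
  → #8fac17

#9fbb2b, #8fac17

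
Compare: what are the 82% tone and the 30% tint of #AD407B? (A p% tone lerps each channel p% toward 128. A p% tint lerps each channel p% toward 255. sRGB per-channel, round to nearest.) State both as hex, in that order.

#88747F, #C679A3

#AD407B is rgb(173, 64, 123).
82% tone:
  R: 173 + 0.82×(128−173) = 173 − 36.9 = 136.1 → 136
  G: 64 + 52.48 = 116.48 → 116
  B: 123 + 0.82×(128−123) = 123 + 4.1 = 127.1 → 127
  → #88747F
30% tint:
  R: 173 + 0.3×(255−173) = 173 + 24.6 = 197.6 → 198
  G: 64 + 0.3×(255−64) = 64 + 57.3 = 121.3 → 121
  B: 123 + 0.3×(255−123) = 123 + 39.6 = 162.6 → 163
  → #C679A3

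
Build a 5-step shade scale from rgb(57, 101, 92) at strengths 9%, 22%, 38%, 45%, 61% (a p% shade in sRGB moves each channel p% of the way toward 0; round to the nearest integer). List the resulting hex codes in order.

#345c54, #2c4f48, #233f39, #1f3833, #162724

9%: (57 − 5.13 = 51.87→52, 101 − 9.09 = 91.91→92, 92 − 8.28 = 83.72→84) → #345c54
22%: (57 − 12.54 = 44.46→44, 101 − 22.22 = 78.78→79, 92 − 20.24 = 71.76→72) → #2c4f48
38%: (57 − 21.66 = 35.34→35, 101 − 38.38 = 62.62→63, 92 − 34.96 = 57.04→57) → #233f39
45%: (57 − 25.65 = 31.35→31, 101 − 45.45 = 55.55→56, 92 − 41.4 = 50.6→51) → #1f3833
61%: (57 − 34.77 = 22.23→22, 101 − 61.61 = 39.39→39, 92 − 56.12 = 35.88→36) → #162724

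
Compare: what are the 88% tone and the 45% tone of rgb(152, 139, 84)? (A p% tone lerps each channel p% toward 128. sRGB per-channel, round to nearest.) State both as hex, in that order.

#83817B, #8D8668

88% tone:
  R: 152 + 0.88×(128−152) = 152 − 21.12 = 130.88 → 131
  G: 139 − 9.68 = 129.32 → 129
  B: 84 + 38.72 = 122.72 → 123
  → #83817B
45% tone:
  R: 152 + 0.45×(128−152) = 152 − 10.8 = 141.2 → 141
  G: 139 − 4.95 = 134.05 → 134
  B: 84 + 19.8 = 103.8 → 104
  → #8D8668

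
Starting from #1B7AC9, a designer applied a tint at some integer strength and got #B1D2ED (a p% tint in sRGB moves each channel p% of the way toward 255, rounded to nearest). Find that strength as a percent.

66%

#1B7AC9 is rgb(27, 122, 201); #B1D2ED is rgb(177, 210, 237).
On the R channel (widest range): 177 ≈ 27 + (p/100)(255 − 27), so p ≈ 100×(177 − 27)/(255 − 27) = 15000/228 = 65.79.
p = 66 reproduces all three channels after rounding.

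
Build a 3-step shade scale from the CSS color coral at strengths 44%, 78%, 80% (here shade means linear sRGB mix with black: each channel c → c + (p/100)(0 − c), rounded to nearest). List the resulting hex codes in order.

CSS coral is rgb(255, 127, 80).
44%: (255 − 112.2 = 142.8→143, 127 − 55.88 = 71.12→71, 80 − 35.2 = 44.8→45) → #8f472d
78%: (255 − 198.9 = 56.1→56, 127 − 99.06 = 27.94→28, 80 − 62.4 = 17.6→18) → #381c12
80%: (255 − 204 = 51→51, 127 − 101.6 = 25.4→25, 80 − 64 = 16→16) → #331910

#8f472d, #381c12, #331910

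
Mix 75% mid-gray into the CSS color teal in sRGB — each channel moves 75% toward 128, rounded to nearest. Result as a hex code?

#608080

CSS teal is rgb(0, 128, 128).
A 75% tone moves each channel 75% toward 128:
  R: 0 + 0.75×(128−0) = 0 + 96 = 96 → 96
  G: 128 + 0 = 128 → 128
  B: 128 + 0 = 128 → 128
rgb(96, 128, 128) = #608080.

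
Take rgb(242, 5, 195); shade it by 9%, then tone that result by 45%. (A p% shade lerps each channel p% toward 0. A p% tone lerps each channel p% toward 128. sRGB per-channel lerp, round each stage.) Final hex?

Per channel, c → c + 0.09(0 − c):
  R: 242 + 0.09×(0−242) = 242 − 21.78 = 220.22 → 220
  G: 5 − 0.45 = 4.55 → 5
  B: 195 + 0.09×(0−195) = 195 − 17.55 = 177.45 → 177
After the shade: rgb(220, 5, 177) = #dc05b1.
Per channel, c → c + 0.45(128 − c):
  R: 220 + 0.45×(128−220) = 220 − 41.4 = 178.6 → 179
  G: 5 + 55.35 = 60.35 → 60
  B: 177 − 22.05 = 154.95 → 155
rgb(179, 60, 155) = #b33c9b.

#b33c9b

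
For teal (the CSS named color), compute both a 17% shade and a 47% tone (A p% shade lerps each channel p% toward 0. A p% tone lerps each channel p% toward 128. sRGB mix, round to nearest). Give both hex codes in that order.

CSS teal is rgb(0, 128, 128).
17% shade:
  R: 0 + 0.17×(0−0) = 0 + 0 = 0 → 0
  G: 128 − 21.76 = 106.24 → 106
  B: 128 + 0.17×(0−128) = 128 − 21.76 = 106.24 → 106
  → #006A6A
47% tone:
  R: 0 + 60.16 = 60.16 → 60
  G: 128 + 0 = 128 → 128
  B: 128 + 0.47×(128−128) = 128 + 0 = 128 → 128
  → #3C8080

#006A6A, #3C8080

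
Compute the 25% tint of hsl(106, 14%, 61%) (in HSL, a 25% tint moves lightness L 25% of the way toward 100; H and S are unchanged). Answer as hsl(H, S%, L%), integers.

L moves 25% from 61 toward 100: 61 + 9.75 = 70.75 → 71.
H and S are unchanged.

hsl(106, 14%, 71%)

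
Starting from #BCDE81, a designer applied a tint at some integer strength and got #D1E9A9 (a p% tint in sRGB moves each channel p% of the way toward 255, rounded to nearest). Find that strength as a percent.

32%

#BCDE81 is rgb(188, 222, 129); #D1E9A9 is rgb(209, 233, 169).
On the B channel (widest range): 169 ≈ 129 + (p/100)(255 − 129), so p ≈ 100×(169 − 129)/(255 − 129) = 4000/126 = 31.75.
p = 32 reproduces all three channels after rounding.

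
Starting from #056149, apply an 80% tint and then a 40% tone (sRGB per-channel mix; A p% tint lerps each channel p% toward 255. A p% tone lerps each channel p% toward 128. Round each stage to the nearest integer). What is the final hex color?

#056149 is rgb(5, 97, 73).
Lerp each channel 80% toward 255:
  R: 5 + 200 = 205 → 205
  G: 97 + 126.4 = 223.4 → 223
  B: 73 + 0.8×(255−73) = 73 + 145.6 = 218.6 → 219
After the tint: rgb(205, 223, 219) = #cddfdb.
Per channel, c → c + 0.4(128 − c):
  R: 205 + 0.4×(128−205) = 205 − 30.8 = 174.2 → 174
  G: 223 + 0.4×(128−223) = 223 − 38 = 185 → 185
  B: 219 − 36.4 = 182.6 → 183
rgb(174, 185, 183) = #aeb9b7.

#aeb9b7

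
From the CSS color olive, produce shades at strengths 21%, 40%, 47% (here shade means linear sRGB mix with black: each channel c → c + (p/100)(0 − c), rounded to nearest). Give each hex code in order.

#656500, #4D4D00, #444400

CSS olive is rgb(128, 128, 0).
21%: (128 − 26.88 = 101.12→101, 128 − 26.88 = 101.12→101, 0→0) → #656500
40%: (128 − 51.2 = 76.8→77, 128 − 51.2 = 76.8→77, 0→0) → #4D4D00
47%: (128 − 60.16 = 67.84→68, 128 − 60.16 = 67.84→68, 0→0) → #444400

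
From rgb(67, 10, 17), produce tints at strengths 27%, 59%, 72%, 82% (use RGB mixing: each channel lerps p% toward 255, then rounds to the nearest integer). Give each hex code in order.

#764c51, #b29b9d, #cababc, #ddd3d4

27%: (67 + 50.76 = 117.76→118, 10 + 66.15 = 76.15→76, 17 + 64.26 = 81.26→81) → #764c51
59%: (67 + 110.92 = 177.92→178, 10 + 144.55 = 154.55→155, 17 + 140.42 = 157.42→157) → #b29b9d
72%: (67 + 135.36 = 202.36→202, 10 + 176.4 = 186.4→186, 17 + 171.36 = 188.36→188) → #cababc
82%: (67 + 154.16 = 221.16→221, 10 + 200.9 = 210.9→211, 17 + 195.16 = 212.16→212) → #ddd3d4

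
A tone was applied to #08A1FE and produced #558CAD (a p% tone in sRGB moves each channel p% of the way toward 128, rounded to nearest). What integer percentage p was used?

64%

#08A1FE is rgb(8, 161, 254); #558CAD is rgb(85, 140, 173).
On the B channel (widest range): 173 ≈ 254 + (p/100)(128 − 254), so p ≈ 100×(173 − 254)/(128 − 254) = -8100/-126 = 64.29.
p = 64 reproduces all three channels after rounding.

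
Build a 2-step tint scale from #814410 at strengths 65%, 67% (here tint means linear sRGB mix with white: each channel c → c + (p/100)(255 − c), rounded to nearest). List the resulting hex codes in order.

#814410 is rgb(129, 68, 16).
65%: (129 + 81.9 = 210.9→211, 68 + 121.55 = 189.55→190, 16 + 155.35 = 171.35→171) → #D3BEAB
67%: (129 + 84.42 = 213.42→213, 68 + 125.29 = 193.29→193, 16 + 160.13 = 176.13→176) → #D5C1B0

#D3BEAB, #D5C1B0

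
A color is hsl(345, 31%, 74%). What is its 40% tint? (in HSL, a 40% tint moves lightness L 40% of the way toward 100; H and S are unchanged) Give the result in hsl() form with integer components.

L moves 40% from 74 toward 100: 74 + 10.4 = 84.4 → 84.
H and S are unchanged.

hsl(345, 31%, 84%)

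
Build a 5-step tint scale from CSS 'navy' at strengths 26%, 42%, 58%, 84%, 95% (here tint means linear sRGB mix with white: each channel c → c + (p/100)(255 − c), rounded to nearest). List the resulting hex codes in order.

CSS navy is rgb(0, 0, 128).
26%: (0 + 66.3 = 66.3→66, 0 + 66.3 = 66.3→66, 128 + 33.02 = 161.02→161) → #4242a1
42%: (0 + 107.1 = 107.1→107, 0 + 107.1 = 107.1→107, 128 + 53.34 = 181.34→181) → #6b6bb5
58%: (0 + 147.9 = 147.9→148, 0 + 147.9 = 147.9→148, 128 + 73.66 = 201.66→202) → #9494ca
84%: (0 + 214.2 = 214.2→214, 0 + 214.2 = 214.2→214, 128 + 106.68 = 234.68→235) → #d6d6eb
95%: (0 + 242.25 = 242.25→242, 0 + 242.25 = 242.25→242, 128 + 120.65 = 248.65→249) → #f2f2f9

#4242a1, #6b6bb5, #9494ca, #d6d6eb, #f2f2f9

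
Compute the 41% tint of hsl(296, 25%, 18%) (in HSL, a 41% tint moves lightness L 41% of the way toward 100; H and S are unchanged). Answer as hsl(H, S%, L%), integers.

hsl(296, 25%, 52%)

L moves 41% from 18 toward 100: 18 + 33.62 = 51.62 → 52.
H and S are unchanged.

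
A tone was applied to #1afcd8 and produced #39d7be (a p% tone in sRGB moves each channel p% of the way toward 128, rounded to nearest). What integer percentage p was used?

30%

#1afcd8 is rgb(26, 252, 216); #39d7be is rgb(57, 215, 190).
On the G channel (widest range): 215 ≈ 252 + (p/100)(128 − 252), so p ≈ 100×(215 − 252)/(128 − 252) = -3700/-124 = 29.84.
p = 30 reproduces all three channels after rounding.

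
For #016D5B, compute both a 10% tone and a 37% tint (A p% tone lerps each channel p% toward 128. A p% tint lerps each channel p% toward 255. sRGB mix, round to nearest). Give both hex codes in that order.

#016D5B is rgb(1, 109, 91).
10% tone:
  R: 1 + 12.7 = 13.7 → 14
  G: 109 + 0.1×(128−109) = 109 + 1.9 = 110.9 → 111
  B: 91 + 3.7 = 94.7 → 95
  → #0E6F5F
37% tint:
  R: 1 + 0.37×(255−1) = 1 + 93.98 = 94.98 → 95
  G: 109 + 0.37×(255−109) = 109 + 54.02 = 163.02 → 163
  B: 91 + 0.37×(255−91) = 91 + 60.68 = 151.68 → 152
  → #5FA398

#0E6F5F, #5FA398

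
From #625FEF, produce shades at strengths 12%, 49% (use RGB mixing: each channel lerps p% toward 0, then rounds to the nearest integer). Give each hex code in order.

#5654D2, #32307A

#625FEF is rgb(98, 95, 239).
12%: (98 − 11.76 = 86.24→86, 95 − 11.4 = 83.6→84, 239 − 28.68 = 210.32→210) → #5654D2
49%: (98 − 48.02 = 49.98→50, 95 − 46.55 = 48.45→48, 239 − 117.11 = 121.89→122) → #32307A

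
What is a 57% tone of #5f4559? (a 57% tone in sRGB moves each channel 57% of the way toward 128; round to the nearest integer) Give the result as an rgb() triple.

#5f4559 is rgb(95, 69, 89).
Lerp each channel 57% toward 128:
  R: 95 + 0.57×(128−95) = 95 + 18.81 = 113.81 → 114
  G: 69 + 0.57×(128−69) = 69 + 33.63 = 102.63 → 103
  B: 89 + 22.23 = 111.23 → 111

rgb(114, 103, 111)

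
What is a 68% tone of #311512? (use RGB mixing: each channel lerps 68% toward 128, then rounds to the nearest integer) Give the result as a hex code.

#675E5D

#311512 is rgb(49, 21, 18).
Lerp each channel 68% toward 128:
  R: 49 + 0.68×(128−49) = 49 + 53.72 = 102.72 → 103
  G: 21 + 72.76 = 93.76 → 94
  B: 18 + 0.68×(128−18) = 18 + 74.8 = 92.8 → 93
rgb(103, 94, 93) = #675E5D.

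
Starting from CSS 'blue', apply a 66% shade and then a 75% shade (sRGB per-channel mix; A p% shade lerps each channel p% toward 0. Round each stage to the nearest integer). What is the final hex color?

#000016

CSS blue is rgb(0, 0, 255).
Lerp each channel 66% toward 0:
  R: 0 + 0.66×(0−0) = 0 + 0 = 0 → 0
  G: 0 + 0 = 0 → 0
  B: 255 + 0.66×(0−255) = 255 − 168.3 = 86.7 → 87
After the shade: rgb(0, 0, 87) = #000057.
Lerp each channel 75% toward 0:
  R: 0 + 0.75×(0−0) = 0 + 0 = 0 → 0
  G: 0 + 0.75×(0−0) = 0 + 0 = 0 → 0
  B: 87 + 0.75×(0−87) = 87 − 65.25 = 21.75 → 22
rgb(0, 0, 22) = #000016.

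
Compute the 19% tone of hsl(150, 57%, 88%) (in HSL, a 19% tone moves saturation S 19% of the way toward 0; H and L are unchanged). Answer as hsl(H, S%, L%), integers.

hsl(150, 46%, 88%)

S moves 19% from 57 toward 0: 57 − 10.83 = 46.17 → 46.
H and L are unchanged.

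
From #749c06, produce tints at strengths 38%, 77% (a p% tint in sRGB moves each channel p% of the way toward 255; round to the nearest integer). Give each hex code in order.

#749c06 is rgb(116, 156, 6).
38%: (116 + 52.82 = 168.82→169, 156 + 37.62 = 193.62→194, 6 + 94.62 = 100.62→101) → #a9c265
77%: (116 + 107.03 = 223.03→223, 156 + 76.23 = 232.23→232, 6 + 191.73 = 197.73→198) → #dfe8c6

#a9c265, #dfe8c6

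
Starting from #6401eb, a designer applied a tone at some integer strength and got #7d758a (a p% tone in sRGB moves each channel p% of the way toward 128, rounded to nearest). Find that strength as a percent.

#6401eb is rgb(100, 1, 235); #7d758a is rgb(125, 117, 138).
On the G channel (widest range): 117 ≈ 1 + (p/100)(128 − 1), so p ≈ 100×(117 − 1)/(128 − 1) = 11600/127 = 91.34.
p = 91 reproduces all three channels after rounding.

91%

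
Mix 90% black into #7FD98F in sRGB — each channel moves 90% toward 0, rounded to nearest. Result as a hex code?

#7FD98F is rgb(127, 217, 143).
Per channel, c → c + 0.9(0 − c):
  R: 127 + 0.9×(0−127) = 127 − 114.3 = 12.7 → 13
  G: 217 + 0.9×(0−217) = 217 − 195.3 = 21.7 → 22
  B: 143 + 0.9×(0−143) = 143 − 128.7 = 14.3 → 14
rgb(13, 22, 14) = #0D160E.

#0D160E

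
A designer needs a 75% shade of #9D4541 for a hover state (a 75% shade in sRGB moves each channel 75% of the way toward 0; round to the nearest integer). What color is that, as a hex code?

#271110

#9D4541 is rgb(157, 69, 65).
Per channel, c → c + 0.75(0 − c):
  R: 157 + 0.75×(0−157) = 157 − 117.75 = 39.25 → 39
  G: 69 − 51.75 = 17.25 → 17
  B: 65 + 0.75×(0−65) = 65 − 48.75 = 16.25 → 16
rgb(39, 17, 16) = #271110.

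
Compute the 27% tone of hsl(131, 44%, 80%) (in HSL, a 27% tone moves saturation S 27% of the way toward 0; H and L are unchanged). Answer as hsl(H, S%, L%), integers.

S moves 27% from 44 toward 0: 44 − 11.88 = 32.12 → 32.
H and L are unchanged.

hsl(131, 32%, 80%)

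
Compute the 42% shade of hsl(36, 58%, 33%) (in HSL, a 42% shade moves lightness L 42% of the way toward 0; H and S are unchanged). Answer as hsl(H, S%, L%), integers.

hsl(36, 58%, 19%)

L moves 42% from 33 toward 0: 33 − 13.86 = 19.14 → 19.
H and S are unchanged.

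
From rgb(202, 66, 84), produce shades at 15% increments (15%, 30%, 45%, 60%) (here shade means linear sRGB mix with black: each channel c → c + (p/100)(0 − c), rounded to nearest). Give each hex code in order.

15%: (202 − 30.3 = 171.7→172, 66 − 9.9 = 56.1→56, 84 − 12.6 = 71.4→71) → #ac3847
30%: (202 − 60.6 = 141.4→141, 66 − 19.8 = 46.2→46, 84 − 25.2 = 58.8→59) → #8d2e3b
45%: (202 − 90.9 = 111.1→111, 66 − 29.7 = 36.3→36, 84 − 37.8 = 46.2→46) → #6f242e
60%: (202 − 121.2 = 80.8→81, 66 − 39.6 = 26.4→26, 84 − 50.4 = 33.6→34) → #511a22

#ac3847, #8d2e3b, #6f242e, #511a22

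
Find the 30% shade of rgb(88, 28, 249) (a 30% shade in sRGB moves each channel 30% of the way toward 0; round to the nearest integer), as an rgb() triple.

rgb(62, 20, 174)

A 30% shade moves each channel 30% toward 0:
  R: 88 + 0.3×(0−88) = 88 − 26.4 = 61.6 → 62
  G: 28 + 0.3×(0−28) = 28 − 8.4 = 19.6 → 20
  B: 249 − 74.7 = 174.3 → 174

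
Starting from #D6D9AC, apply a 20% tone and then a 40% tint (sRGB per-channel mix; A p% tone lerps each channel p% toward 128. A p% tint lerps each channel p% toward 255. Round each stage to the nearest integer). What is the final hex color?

#DCDDC8

#D6D9AC is rgb(214, 217, 172).
Lerp each channel 20% toward 128:
  R: 214 + 0.2×(128−214) = 214 − 17.2 = 196.8 → 197
  G: 217 − 17.8 = 199.2 → 199
  B: 172 − 8.8 = 163.2 → 163
After the tone: rgb(197, 199, 163) = #C5C7A3.
A 40% tint moves each channel 40% toward 255:
  R: 197 + 0.4×(255−197) = 197 + 23.2 = 220.2 → 220
  G: 199 + 0.4×(255−199) = 199 + 22.4 = 221.4 → 221
  B: 163 + 0.4×(255−163) = 163 + 36.8 = 199.8 → 200
rgb(220, 221, 200) = #DCDDC8.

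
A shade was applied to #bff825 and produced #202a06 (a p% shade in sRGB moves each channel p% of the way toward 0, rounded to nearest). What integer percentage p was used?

83%

#bff825 is rgb(191, 248, 37); #202a06 is rgb(32, 42, 6).
On the G channel (widest range): 42 ≈ 248 + (p/100)(0 − 248), so p ≈ 100×(42 − 248)/(0 − 248) = -20600/-248 = 83.06.
p = 83 reproduces all three channels after rounding.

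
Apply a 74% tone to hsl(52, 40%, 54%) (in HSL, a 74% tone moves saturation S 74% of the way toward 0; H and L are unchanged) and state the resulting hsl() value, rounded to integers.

S moves 74% from 40 toward 0: 40 − 29.6 = 10.4 → 10.
H and L are unchanged.

hsl(52, 10%, 54%)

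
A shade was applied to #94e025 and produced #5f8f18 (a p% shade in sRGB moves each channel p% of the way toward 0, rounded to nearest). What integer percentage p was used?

#94e025 is rgb(148, 224, 37); #5f8f18 is rgb(95, 143, 24).
On the G channel (widest range): 143 ≈ 224 + (p/100)(0 − 224), so p ≈ 100×(143 − 224)/(0 − 224) = -8100/-224 = 36.16.
p = 36 reproduces all three channels after rounding.

36%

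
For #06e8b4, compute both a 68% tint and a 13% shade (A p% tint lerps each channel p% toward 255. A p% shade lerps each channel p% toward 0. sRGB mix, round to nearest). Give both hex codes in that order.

#06e8b4 is rgb(6, 232, 180).
68% tint:
  R: 6 + 0.68×(255−6) = 6 + 169.32 = 175.32 → 175
  G: 232 + 15.64 = 247.64 → 248
  B: 180 + 51 = 231 → 231
  → #aff8e7
13% shade:
  R: 6 + 0.13×(0−6) = 6 − 0.78 = 5.22 → 5
  G: 232 + 0.13×(0−232) = 232 − 30.16 = 201.84 → 202
  B: 180 + 0.13×(0−180) = 180 − 23.4 = 156.6 → 157
  → #05ca9d

#aff8e7, #05ca9d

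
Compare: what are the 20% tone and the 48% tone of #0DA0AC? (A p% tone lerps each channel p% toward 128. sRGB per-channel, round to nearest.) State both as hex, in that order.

#249AA3, #449197

#0DA0AC is rgb(13, 160, 172).
20% tone:
  R: 13 + 0.2×(128−13) = 13 + 23 = 36 → 36
  G: 160 − 6.4 = 153.6 → 154
  B: 172 + 0.2×(128−172) = 172 − 8.8 = 163.2 → 163
  → #249AA3
48% tone:
  R: 13 + 55.2 = 68.2 → 68
  G: 160 + 0.48×(128−160) = 160 − 15.36 = 144.64 → 145
  B: 172 − 21.12 = 150.88 → 151
  → #449197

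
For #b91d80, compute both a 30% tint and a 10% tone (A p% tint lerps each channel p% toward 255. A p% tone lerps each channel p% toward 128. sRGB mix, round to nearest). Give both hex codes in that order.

#b91d80 is rgb(185, 29, 128).
30% tint:
  R: 185 + 0.3×(255−185) = 185 + 21 = 206 → 206
  G: 29 + 0.3×(255−29) = 29 + 67.8 = 96.8 → 97
  B: 128 + 0.3×(255−128) = 128 + 38.1 = 166.1 → 166
  → #ce61a6
10% tone:
  R: 185 − 5.7 = 179.3 → 179
  G: 29 + 0.1×(128−29) = 29 + 9.9 = 38.9 → 39
  B: 128 + 0.1×(128−128) = 128 + 0 = 128 → 128
  → #b32780

#ce61a6, #b32780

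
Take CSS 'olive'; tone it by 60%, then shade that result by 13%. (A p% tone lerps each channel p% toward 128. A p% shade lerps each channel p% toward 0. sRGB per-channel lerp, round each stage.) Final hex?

CSS olive is rgb(128, 128, 0).
Lerp each channel 60% toward 128:
  R: 128 + 0.6×(128−128) = 128 + 0 = 128 → 128
  G: 128 + 0.6×(128−128) = 128 + 0 = 128 → 128
  B: 0 + 0.6×(128−0) = 0 + 76.8 = 76.8 → 77
After the tone: rgb(128, 128, 77) = #80804D.
A 13% shade moves each channel 13% toward 0:
  R: 128 − 16.64 = 111.36 → 111
  G: 128 + 0.13×(0−128) = 128 − 16.64 = 111.36 → 111
  B: 77 + 0.13×(0−77) = 77 − 10.01 = 66.99 → 67
rgb(111, 111, 67) = #6F6F43.

#6F6F43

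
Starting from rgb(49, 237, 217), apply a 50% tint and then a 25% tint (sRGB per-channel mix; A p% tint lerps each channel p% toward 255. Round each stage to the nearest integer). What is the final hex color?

#b2f8f1

A 50% tint moves each channel 50% toward 255:
  R: 49 + 0.5×(255−49) = 49 + 103 = 152 → 152
  G: 237 + 0.5×(255−237) = 237 + 9 = 246 → 246
  B: 217 + 19 = 236 → 236
After the tint: rgb(152, 246, 236) = #98f6ec.
Lerp each channel 25% toward 255:
  R: 152 + 0.25×(255−152) = 152 + 25.75 = 177.75 → 178
  G: 246 + 0.25×(255−246) = 246 + 2.25 = 248.25 → 248
  B: 236 + 0.25×(255−236) = 236 + 4.75 = 240.75 → 241
rgb(178, 248, 241) = #b2f8f1.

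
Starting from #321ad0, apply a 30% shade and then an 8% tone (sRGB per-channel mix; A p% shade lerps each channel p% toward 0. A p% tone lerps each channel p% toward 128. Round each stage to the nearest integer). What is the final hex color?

#321ad0 is rgb(50, 26, 208).
A 30% shade moves each channel 30% toward 0:
  R: 50 − 15 = 35 → 35
  G: 26 − 7.8 = 18.2 → 18
  B: 208 + 0.3×(0−208) = 208 − 62.4 = 145.6 → 146
After the shade: rgb(35, 18, 146) = #231292.
Lerp each channel 8% toward 128:
  R: 35 + 7.44 = 42.44 → 42
  G: 18 + 8.8 = 26.8 → 27
  B: 146 + 0.08×(128−146) = 146 − 1.44 = 144.56 → 145
rgb(42, 27, 145) = #2a1b91.

#2a1b91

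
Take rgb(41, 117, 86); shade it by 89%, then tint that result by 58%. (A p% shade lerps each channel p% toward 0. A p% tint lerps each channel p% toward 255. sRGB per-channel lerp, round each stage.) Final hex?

Per channel, c → c + 0.89(0 − c):
  R: 41 − 36.49 = 4.51 → 5
  G: 117 + 0.89×(0−117) = 117 − 104.13 = 12.87 → 13
  B: 86 + 0.89×(0−86) = 86 − 76.54 = 9.46 → 9
After the shade: rgb(5, 13, 9) = #050D09.
Per channel, c → c + 0.58(255 − c):
  R: 5 + 145 = 150 → 150
  G: 13 + 0.58×(255−13) = 13 + 140.36 = 153.36 → 153
  B: 9 + 0.58×(255−9) = 9 + 142.68 = 151.68 → 152
rgb(150, 153, 152) = #969998.

#969998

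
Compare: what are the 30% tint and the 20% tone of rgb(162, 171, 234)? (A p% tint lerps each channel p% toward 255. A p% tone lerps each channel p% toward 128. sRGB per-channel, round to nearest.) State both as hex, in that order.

30% tint:
  R: 162 + 0.3×(255−162) = 162 + 27.9 = 189.9 → 190
  G: 171 + 0.3×(255−171) = 171 + 25.2 = 196.2 → 196
  B: 234 + 6.3 = 240.3 → 240
  → #bec4f0
20% tone:
  R: 162 + 0.2×(128−162) = 162 − 6.8 = 155.2 → 155
  G: 171 − 8.6 = 162.4 → 162
  B: 234 − 21.2 = 212.8 → 213
  → #9ba2d5

#bec4f0, #9ba2d5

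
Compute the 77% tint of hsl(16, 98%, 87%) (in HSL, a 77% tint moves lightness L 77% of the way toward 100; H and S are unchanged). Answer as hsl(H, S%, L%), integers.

hsl(16, 98%, 97%)

L moves 77% from 87 toward 100: 87 + 10.01 = 97.01 → 97.
H and S are unchanged.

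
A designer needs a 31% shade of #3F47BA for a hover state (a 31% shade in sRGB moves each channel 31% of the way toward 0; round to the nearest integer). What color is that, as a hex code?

#2B3180

#3F47BA is rgb(63, 71, 186).
Per channel, c → c + 0.31(0 − c):
  R: 63 + 0.31×(0−63) = 63 − 19.53 = 43.47 → 43
  G: 71 − 22.01 = 48.99 → 49
  B: 186 + 0.31×(0−186) = 186 − 57.66 = 128.34 → 128
rgb(43, 49, 128) = #2B3180.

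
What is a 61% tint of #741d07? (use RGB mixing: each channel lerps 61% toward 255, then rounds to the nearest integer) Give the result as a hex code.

#c9a79e

#741d07 is rgb(116, 29, 7).
Per channel, c → c + 0.61(255 − c):
  R: 116 + 0.61×(255−116) = 116 + 84.79 = 200.79 → 201
  G: 29 + 0.61×(255−29) = 29 + 137.86 = 166.86 → 167
  B: 7 + 0.61×(255−7) = 7 + 151.28 = 158.28 → 158
rgb(201, 167, 158) = #c9a79e.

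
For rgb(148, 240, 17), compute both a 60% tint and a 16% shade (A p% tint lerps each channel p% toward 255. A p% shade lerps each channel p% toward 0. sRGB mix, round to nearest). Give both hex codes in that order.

60% tint:
  R: 148 + 0.6×(255−148) = 148 + 64.2 = 212.2 → 212
  G: 240 + 0.6×(255−240) = 240 + 9 = 249 → 249
  B: 17 + 0.6×(255−17) = 17 + 142.8 = 159.8 → 160
  → #d4f9a0
16% shade:
  R: 148 − 23.68 = 124.32 → 124
  G: 240 + 0.16×(0−240) = 240 − 38.4 = 201.6 → 202
  B: 17 − 2.72 = 14.28 → 14
  → #7cca0e

#d4f9a0, #7cca0e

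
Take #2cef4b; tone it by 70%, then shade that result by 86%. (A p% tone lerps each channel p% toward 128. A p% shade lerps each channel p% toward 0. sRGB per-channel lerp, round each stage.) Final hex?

#2cef4b is rgb(44, 239, 75).
Per channel, c → c + 0.7(128 − c):
  R: 44 + 0.7×(128−44) = 44 + 58.8 = 102.8 → 103
  G: 239 + 0.7×(128−239) = 239 − 77.7 = 161.3 → 161
  B: 75 + 0.7×(128−75) = 75 + 37.1 = 112.1 → 112
After the tone: rgb(103, 161, 112) = #67a170.
Per channel, c → c + 0.86(0 − c):
  R: 103 + 0.86×(0−103) = 103 − 88.58 = 14.42 → 14
  G: 161 + 0.86×(0−161) = 161 − 138.46 = 22.54 → 23
  B: 112 + 0.86×(0−112) = 112 − 96.32 = 15.68 → 16
rgb(14, 23, 16) = #0e1710.

#0e1710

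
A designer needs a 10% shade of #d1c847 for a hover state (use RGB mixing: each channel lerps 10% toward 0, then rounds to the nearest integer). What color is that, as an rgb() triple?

rgb(188, 180, 64)

#d1c847 is rgb(209, 200, 71).
Per channel, c → c + 0.1(0 − c):
  R: 209 − 20.9 = 188.1 → 188
  G: 200 + 0.1×(0−200) = 200 − 20 = 180 → 180
  B: 71 + 0.1×(0−71) = 71 − 7.1 = 63.9 → 64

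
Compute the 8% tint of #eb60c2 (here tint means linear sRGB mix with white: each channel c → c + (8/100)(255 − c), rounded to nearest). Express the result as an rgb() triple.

#eb60c2 is rgb(235, 96, 194).
Per channel, c → c + 0.08(255 − c):
  R: 235 + 0.08×(255−235) = 235 + 1.6 = 236.6 → 237
  G: 96 + 0.08×(255−96) = 96 + 12.72 = 108.72 → 109
  B: 194 + 4.88 = 198.88 → 199

rgb(237, 109, 199)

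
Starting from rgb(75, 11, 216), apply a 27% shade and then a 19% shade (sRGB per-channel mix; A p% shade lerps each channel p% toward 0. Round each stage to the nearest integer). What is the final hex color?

A 27% shade moves each channel 27% toward 0:
  R: 75 + 0.27×(0−75) = 75 − 20.25 = 54.75 → 55
  G: 11 − 2.97 = 8.03 → 8
  B: 216 + 0.27×(0−216) = 216 − 58.32 = 157.68 → 158
After the shade: rgb(55, 8, 158) = #37089e.
A 19% shade moves each channel 19% toward 0:
  R: 55 − 10.45 = 44.55 → 45
  G: 8 + 0.19×(0−8) = 8 − 1.52 = 6.48 → 6
  B: 158 − 30.02 = 127.98 → 128
rgb(45, 6, 128) = #2d0680.

#2d0680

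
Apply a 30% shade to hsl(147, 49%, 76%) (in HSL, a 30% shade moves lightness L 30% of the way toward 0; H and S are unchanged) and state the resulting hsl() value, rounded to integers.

hsl(147, 49%, 53%)

L moves 30% from 76 toward 0: 76 − 22.8 = 53.2 → 53.
H and S are unchanged.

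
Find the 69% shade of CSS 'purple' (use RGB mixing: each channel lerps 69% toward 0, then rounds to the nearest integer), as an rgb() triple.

CSS purple is rgb(128, 0, 128).
A 69% shade moves each channel 69% toward 0:
  R: 128 − 88.32 = 39.68 → 40
  G: 0 + 0 = 0 → 0
  B: 128 + 0.69×(0−128) = 128 − 88.32 = 39.68 → 40

rgb(40, 0, 40)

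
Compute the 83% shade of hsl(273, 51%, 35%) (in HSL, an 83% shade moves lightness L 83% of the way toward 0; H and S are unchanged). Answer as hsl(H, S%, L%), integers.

hsl(273, 51%, 6%)

L moves 83% from 35 toward 0: 35 − 29.05 = 5.95 → 6.
H and S are unchanged.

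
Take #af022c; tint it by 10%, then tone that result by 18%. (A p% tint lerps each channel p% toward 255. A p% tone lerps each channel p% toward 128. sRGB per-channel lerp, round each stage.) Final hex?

#af022c is rgb(175, 2, 44).
Lerp each channel 10% toward 255:
  R: 175 + 8 = 183 → 183
  G: 2 + 25.3 = 27.3 → 27
  B: 44 + 21.1 = 65.1 → 65
After the tint: rgb(183, 27, 65) = #b71b41.
Lerp each channel 18% toward 128:
  R: 183 − 9.9 = 173.1 → 173
  G: 27 + 0.18×(128−27) = 27 + 18.18 = 45.18 → 45
  B: 65 + 0.18×(128−65) = 65 + 11.34 = 76.34 → 76
rgb(173, 45, 76) = #ad2d4c.

#ad2d4c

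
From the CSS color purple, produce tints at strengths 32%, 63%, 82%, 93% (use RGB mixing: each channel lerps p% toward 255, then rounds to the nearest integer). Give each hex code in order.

#a952a9, #d0a1d0, #e8d1e8, #f6edf6

CSS purple is rgb(128, 0, 128).
32%: (128 + 40.64 = 168.64→169, 0 + 81.6 = 81.6→82, 128 + 40.64 = 168.64→169) → #a952a9
63%: (128 + 80.01 = 208.01→208, 0 + 160.65 = 160.65→161, 128 + 80.01 = 208.01→208) → #d0a1d0
82%: (128 + 104.14 = 232.14→232, 0 + 209.1 = 209.1→209, 128 + 104.14 = 232.14→232) → #e8d1e8
93%: (128 + 118.11 = 246.11→246, 0 + 237.15 = 237.15→237, 128 + 118.11 = 246.11→246) → #f6edf6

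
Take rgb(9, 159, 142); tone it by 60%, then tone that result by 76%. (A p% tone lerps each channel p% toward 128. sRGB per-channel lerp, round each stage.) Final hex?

Lerp each channel 60% toward 128:
  R: 9 + 0.6×(128−9) = 9 + 71.4 = 80.4 → 80
  G: 159 − 18.6 = 140.4 → 140
  B: 142 + 0.6×(128−142) = 142 − 8.4 = 133.6 → 134
After the tone: rgb(80, 140, 134) = #508c86.
Lerp each channel 76% toward 128:
  R: 80 + 0.76×(128−80) = 80 + 36.48 = 116.48 → 116
  G: 140 + 0.76×(128−140) = 140 − 9.12 = 130.88 → 131
  B: 134 − 4.56 = 129.44 → 129
rgb(116, 131, 129) = #748381.

#748381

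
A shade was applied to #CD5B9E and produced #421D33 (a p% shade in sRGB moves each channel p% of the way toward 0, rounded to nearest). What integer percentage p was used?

#CD5B9E is rgb(205, 91, 158); #421D33 is rgb(66, 29, 51).
On the R channel (widest range): 66 ≈ 205 + (p/100)(0 − 205), so p ≈ 100×(66 − 205)/(0 − 205) = -13900/-205 = 67.80.
p = 68 reproduces all three channels after rounding.

68%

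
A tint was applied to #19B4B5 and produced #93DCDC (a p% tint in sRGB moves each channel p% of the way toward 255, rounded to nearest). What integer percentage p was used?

53%

#19B4B5 is rgb(25, 180, 181); #93DCDC is rgb(147, 220, 220).
On the R channel (widest range): 147 ≈ 25 + (p/100)(255 − 25), so p ≈ 100×(147 − 25)/(255 − 25) = 12200/230 = 53.04.
p = 53 reproduces all three channels after rounding.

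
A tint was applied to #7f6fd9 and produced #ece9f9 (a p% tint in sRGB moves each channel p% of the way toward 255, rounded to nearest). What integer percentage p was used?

#7f6fd9 is rgb(127, 111, 217); #ece9f9 is rgb(236, 233, 249).
On the G channel (widest range): 233 ≈ 111 + (p/100)(255 − 111), so p ≈ 100×(233 − 111)/(255 − 111) = 12200/144 = 84.72.
p = 85 reproduces all three channels after rounding.

85%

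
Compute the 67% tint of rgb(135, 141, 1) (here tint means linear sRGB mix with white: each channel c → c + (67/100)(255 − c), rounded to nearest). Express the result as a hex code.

#D7D9AB

A 67% tint moves each channel 67% toward 255:
  R: 135 + 0.67×(255−135) = 135 + 80.4 = 215.4 → 215
  G: 141 + 76.38 = 217.38 → 217
  B: 1 + 0.67×(255−1) = 1 + 170.18 = 171.18 → 171
rgb(215, 217, 171) = #D7D9AB.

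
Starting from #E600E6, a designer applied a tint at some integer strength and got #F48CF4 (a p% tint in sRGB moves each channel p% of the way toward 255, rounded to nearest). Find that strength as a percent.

#E600E6 is rgb(230, 0, 230); #F48CF4 is rgb(244, 140, 244).
On the G channel (widest range): 140 ≈ 0 + (p/100)(255 − 0), so p ≈ 100×(140 − 0)/(255 − 0) = 14000/255 = 54.90.
p = 55 reproduces all three channels after rounding.

55%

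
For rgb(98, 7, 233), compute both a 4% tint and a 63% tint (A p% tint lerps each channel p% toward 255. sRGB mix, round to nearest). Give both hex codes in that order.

#6811EA, #C5A3F7

4% tint:
  R: 98 + 0.04×(255−98) = 98 + 6.28 = 104.28 → 104
  G: 7 + 0.04×(255−7) = 7 + 9.92 = 16.92 → 17
  B: 233 + 0.88 = 233.88 → 234
  → #6811EA
63% tint:
  R: 98 + 0.63×(255−98) = 98 + 98.91 = 196.91 → 197
  G: 7 + 156.24 = 163.24 → 163
  B: 233 + 0.63×(255−233) = 233 + 13.86 = 246.86 → 247
  → #C5A3F7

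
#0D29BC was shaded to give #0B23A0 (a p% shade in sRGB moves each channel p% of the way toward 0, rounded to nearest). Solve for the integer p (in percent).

#0D29BC is rgb(13, 41, 188); #0B23A0 is rgb(11, 35, 160).
On the B channel (widest range): 160 ≈ 188 + (p/100)(0 − 188), so p ≈ 100×(160 − 188)/(0 − 188) = -2800/-188 = 14.89.
p = 15 reproduces all three channels after rounding.

15%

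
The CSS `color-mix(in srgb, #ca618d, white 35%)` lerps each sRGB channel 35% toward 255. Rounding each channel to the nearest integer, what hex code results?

#ca618d is rgb(202, 97, 141).
Lerp each channel 35% toward 255:
  R: 202 + 0.35×(255−202) = 202 + 18.55 = 220.55 → 221
  G: 97 + 55.3 = 152.3 → 152
  B: 141 + 39.9 = 180.9 → 181
rgb(221, 152, 181) = #dd98b5.

#dd98b5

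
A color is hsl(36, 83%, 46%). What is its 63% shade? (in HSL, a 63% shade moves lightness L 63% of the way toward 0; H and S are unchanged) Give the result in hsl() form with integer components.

L moves 63% from 46 toward 0: 46 − 28.98 = 17.02 → 17.
H and S are unchanged.

hsl(36, 83%, 17%)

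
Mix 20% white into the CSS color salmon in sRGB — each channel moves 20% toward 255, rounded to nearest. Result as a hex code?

#fb998e

CSS salmon is rgb(250, 128, 114).
Per channel, c → c + 0.2(255 − c):
  R: 250 + 0.2×(255−250) = 250 + 1 = 251 → 251
  G: 128 + 0.2×(255−128) = 128 + 25.4 = 153.4 → 153
  B: 114 + 28.2 = 142.2 → 142
rgb(251, 153, 142) = #fb998e.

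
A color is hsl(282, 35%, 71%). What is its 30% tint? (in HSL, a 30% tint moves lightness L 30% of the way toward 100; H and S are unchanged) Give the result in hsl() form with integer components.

hsl(282, 35%, 80%)

L moves 30% from 71 toward 100: 71 + 8.7 = 79.7 → 80.
H and S are unchanged.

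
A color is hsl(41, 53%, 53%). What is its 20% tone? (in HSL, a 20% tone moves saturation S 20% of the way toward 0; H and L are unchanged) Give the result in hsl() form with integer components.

hsl(41, 42%, 53%)

S moves 20% from 53 toward 0: 53 − 10.6 = 42.4 → 42.
H and L are unchanged.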